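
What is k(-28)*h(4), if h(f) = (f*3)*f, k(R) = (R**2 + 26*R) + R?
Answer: 1344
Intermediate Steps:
k(R) = R**2 + 27*R
h(f) = 3*f**2 (h(f) = (3*f)*f = 3*f**2)
k(-28)*h(4) = (-28*(27 - 28))*(3*4**2) = (-28*(-1))*(3*16) = 28*48 = 1344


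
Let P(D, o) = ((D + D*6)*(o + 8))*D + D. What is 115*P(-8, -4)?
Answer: 205160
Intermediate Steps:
P(D, o) = D + 7*D**2*(8 + o) (P(D, o) = ((D + 6*D)*(8 + o))*D + D = ((7*D)*(8 + o))*D + D = (7*D*(8 + o))*D + D = 7*D**2*(8 + o) + D = D + 7*D**2*(8 + o))
115*P(-8, -4) = 115*(-8*(1 + 56*(-8) + 7*(-8)*(-4))) = 115*(-8*(1 - 448 + 224)) = 115*(-8*(-223)) = 115*1784 = 205160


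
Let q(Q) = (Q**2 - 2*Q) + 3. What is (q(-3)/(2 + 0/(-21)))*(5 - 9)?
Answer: -36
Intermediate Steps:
q(Q) = 3 + Q**2 - 2*Q
(q(-3)/(2 + 0/(-21)))*(5 - 9) = ((3 + (-3)**2 - 2*(-3))/(2 + 0/(-21)))*(5 - 9) = ((3 + 9 + 6)/(2 + 0*(-1/21)))*(-4) = (18/(2 + 0))*(-4) = (18/2)*(-4) = ((1/2)*18)*(-4) = 9*(-4) = -36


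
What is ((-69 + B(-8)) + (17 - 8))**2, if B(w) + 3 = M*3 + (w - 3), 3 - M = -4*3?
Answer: 841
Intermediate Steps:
M = 15 (M = 3 - (-4)*3 = 3 - 1*(-12) = 3 + 12 = 15)
B(w) = 39 + w (B(w) = -3 + (15*3 + (w - 3)) = -3 + (45 + (-3 + w)) = -3 + (42 + w) = 39 + w)
((-69 + B(-8)) + (17 - 8))**2 = ((-69 + (39 - 8)) + (17 - 8))**2 = ((-69 + 31) + 9)**2 = (-38 + 9)**2 = (-29)**2 = 841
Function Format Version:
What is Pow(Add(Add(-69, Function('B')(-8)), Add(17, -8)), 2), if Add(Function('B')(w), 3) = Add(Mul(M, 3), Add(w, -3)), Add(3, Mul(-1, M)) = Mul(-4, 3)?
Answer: 841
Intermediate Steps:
M = 15 (M = Add(3, Mul(-1, Mul(-4, 3))) = Add(3, Mul(-1, -12)) = Add(3, 12) = 15)
Function('B')(w) = Add(39, w) (Function('B')(w) = Add(-3, Add(Mul(15, 3), Add(w, -3))) = Add(-3, Add(45, Add(-3, w))) = Add(-3, Add(42, w)) = Add(39, w))
Pow(Add(Add(-69, Function('B')(-8)), Add(17, -8)), 2) = Pow(Add(Add(-69, Add(39, -8)), Add(17, -8)), 2) = Pow(Add(Add(-69, 31), 9), 2) = Pow(Add(-38, 9), 2) = Pow(-29, 2) = 841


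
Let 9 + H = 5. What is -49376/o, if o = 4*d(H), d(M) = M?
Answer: 3086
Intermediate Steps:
H = -4 (H = -9 + 5 = -4)
o = -16 (o = 4*(-4) = -16)
-49376/o = -49376/(-16) = -49376*(-1/16) = 3086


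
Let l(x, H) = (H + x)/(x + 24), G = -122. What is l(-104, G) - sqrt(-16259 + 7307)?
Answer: 113/40 - 2*I*sqrt(2238) ≈ 2.825 - 94.615*I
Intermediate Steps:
l(x, H) = (H + x)/(24 + x)
l(-104, G) - sqrt(-16259 + 7307) = (-122 - 104)/(24 - 104) - sqrt(-16259 + 7307) = -226/(-80) - sqrt(-8952) = -1/80*(-226) - 2*I*sqrt(2238) = 113/40 - 2*I*sqrt(2238)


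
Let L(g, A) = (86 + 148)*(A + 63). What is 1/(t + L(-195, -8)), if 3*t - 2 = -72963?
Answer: -3/34351 ≈ -8.7334e-5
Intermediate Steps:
L(g, A) = 14742 + 234*A (L(g, A) = 234*(63 + A) = 14742 + 234*A)
t = -72961/3 (t = 2/3 + (1/3)*(-72963) = 2/3 - 24321 = -72961/3 ≈ -24320.)
1/(t + L(-195, -8)) = 1/(-72961/3 + (14742 + 234*(-8))) = 1/(-72961/3 + (14742 - 1872)) = 1/(-72961/3 + 12870) = 1/(-34351/3) = -3/34351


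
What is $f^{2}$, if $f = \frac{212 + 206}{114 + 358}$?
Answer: $\frac{43681}{55696} \approx 0.78428$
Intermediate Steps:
$f = \frac{209}{236}$ ($f = \frac{418}{472} = 418 \cdot \frac{1}{472} = \frac{209}{236} \approx 0.88559$)
$f^{2} = \left(\frac{209}{236}\right)^{2} = \frac{43681}{55696}$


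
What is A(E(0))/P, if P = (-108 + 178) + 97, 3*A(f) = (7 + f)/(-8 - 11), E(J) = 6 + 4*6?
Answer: -37/9519 ≈ -0.0038870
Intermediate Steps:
E(J) = 30 (E(J) = 6 + 24 = 30)
A(f) = -7/57 - f/57 (A(f) = ((7 + f)/(-8 - 11))/3 = ((7 + f)/(-19))/3 = ((7 + f)*(-1/19))/3 = (-7/19 - f/19)/3 = -7/57 - f/57)
P = 167 (P = 70 + 97 = 167)
A(E(0))/P = (-7/57 - 1/57*30)/167 = (-7/57 - 10/19)*(1/167) = -37/57*1/167 = -37/9519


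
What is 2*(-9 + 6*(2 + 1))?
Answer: 18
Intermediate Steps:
2*(-9 + 6*(2 + 1)) = 2*(-9 + 6*3) = 2*(-9 + 18) = 2*9 = 18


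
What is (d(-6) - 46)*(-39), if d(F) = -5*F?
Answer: 624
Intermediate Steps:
(d(-6) - 46)*(-39) = (-5*(-6) - 46)*(-39) = (30 - 46)*(-39) = -16*(-39) = 624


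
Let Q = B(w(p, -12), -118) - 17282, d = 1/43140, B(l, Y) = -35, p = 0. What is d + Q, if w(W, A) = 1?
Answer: -747055379/43140 ≈ -17317.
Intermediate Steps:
d = 1/43140 ≈ 2.3180e-5
Q = -17317 (Q = -35 - 17282 = -17317)
d + Q = 1/43140 - 17317 = -747055379/43140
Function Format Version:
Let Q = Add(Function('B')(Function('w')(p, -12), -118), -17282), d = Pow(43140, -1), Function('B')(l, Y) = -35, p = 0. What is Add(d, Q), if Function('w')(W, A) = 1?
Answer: Rational(-747055379, 43140) ≈ -17317.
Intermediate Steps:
d = Rational(1, 43140) ≈ 2.3180e-5
Q = -17317 (Q = Add(-35, -17282) = -17317)
Add(d, Q) = Add(Rational(1, 43140), -17317) = Rational(-747055379, 43140)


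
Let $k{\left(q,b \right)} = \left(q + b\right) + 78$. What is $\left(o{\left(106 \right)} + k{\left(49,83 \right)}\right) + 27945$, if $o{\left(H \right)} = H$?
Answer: $28261$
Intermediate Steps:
$k{\left(q,b \right)} = 78 + b + q$ ($k{\left(q,b \right)} = \left(b + q\right) + 78 = 78 + b + q$)
$\left(o{\left(106 \right)} + k{\left(49,83 \right)}\right) + 27945 = \left(106 + \left(78 + 83 + 49\right)\right) + 27945 = \left(106 + 210\right) + 27945 = 316 + 27945 = 28261$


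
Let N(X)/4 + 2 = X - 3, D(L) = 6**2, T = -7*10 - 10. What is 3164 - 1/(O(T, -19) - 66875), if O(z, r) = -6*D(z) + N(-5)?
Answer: 212402485/67131 ≈ 3164.0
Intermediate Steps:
T = -80 (T = -70 - 10 = -80)
D(L) = 36
N(X) = -20 + 4*X (N(X) = -8 + 4*(X - 3) = -8 + 4*(-3 + X) = -8 + (-12 + 4*X) = -20 + 4*X)
O(z, r) = -256 (O(z, r) = -6*36 + (-20 + 4*(-5)) = -216 + (-20 - 20) = -216 - 40 = -256)
3164 - 1/(O(T, -19) - 66875) = 3164 - 1/(-256 - 66875) = 3164 - 1/(-67131) = 3164 - 1*(-1/67131) = 3164 + 1/67131 = 212402485/67131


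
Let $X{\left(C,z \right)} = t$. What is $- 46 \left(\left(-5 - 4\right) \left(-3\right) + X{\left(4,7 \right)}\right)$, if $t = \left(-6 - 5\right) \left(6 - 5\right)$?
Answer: $-736$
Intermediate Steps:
$t = -11$ ($t = \left(-11\right) 1 = -11$)
$X{\left(C,z \right)} = -11$
$- 46 \left(\left(-5 - 4\right) \left(-3\right) + X{\left(4,7 \right)}\right) = - 46 \left(\left(-5 - 4\right) \left(-3\right) - 11\right) = - 46 \left(\left(-9\right) \left(-3\right) - 11\right) = - 46 \left(27 - 11\right) = \left(-46\right) 16 = -736$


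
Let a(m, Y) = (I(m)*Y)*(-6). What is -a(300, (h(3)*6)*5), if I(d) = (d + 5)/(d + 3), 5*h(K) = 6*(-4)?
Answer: -87840/101 ≈ -869.70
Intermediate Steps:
h(K) = -24/5 (h(K) = (6*(-4))/5 = (⅕)*(-24) = -24/5)
I(d) = (5 + d)/(3 + d)
a(m, Y) = -6*Y*(5 + m)/(3 + m) (a(m, Y) = (((5 + m)/(3 + m))*Y)*(-6) = (Y*(5 + m)/(3 + m))*(-6) = -6*Y*(5 + m)/(3 + m))
-a(300, (h(3)*6)*5) = -(-6)*-24/5*6*5*(5 + 300)/(3 + 300) = -(-6)*(-144/5*5)*305/303 = -(-6)*(-144)*305/303 = -1*87840/101 = -87840/101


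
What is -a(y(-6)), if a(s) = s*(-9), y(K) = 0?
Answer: 0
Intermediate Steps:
a(s) = -9*s
-a(y(-6)) = -(-9)*0 = -1*0 = 0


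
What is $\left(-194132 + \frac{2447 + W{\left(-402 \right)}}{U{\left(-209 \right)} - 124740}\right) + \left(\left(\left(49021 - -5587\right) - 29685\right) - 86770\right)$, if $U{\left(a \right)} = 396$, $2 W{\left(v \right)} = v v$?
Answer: $- \frac{31829536025}{124344} \approx -2.5598 \cdot 10^{5}$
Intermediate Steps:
$W{\left(v \right)} = \frac{v^{2}}{2}$ ($W{\left(v \right)} = \frac{v v}{2} = \frac{v^{2}}{2}$)
$\left(-194132 + \frac{2447 + W{\left(-402 \right)}}{U{\left(-209 \right)} - 124740}\right) + \left(\left(\left(49021 - -5587\right) - 29685\right) - 86770\right) = \left(-194132 + \frac{2447 + \frac{\left(-402\right)^{2}}{2}}{396 - 124740}\right) + \left(\left(\left(49021 - -5587\right) - 29685\right) - 86770\right) = \left(-194132 + \frac{2447 + \frac{1}{2} \cdot 161604}{-124344}\right) + \left(\left(\left(49021 + 5587\right) - 29685\right) - 86770\right) = \left(-194132 + \left(2447 + 80802\right) \left(- \frac{1}{124344}\right)\right) + \left(\left(54608 - 29685\right) - 86770\right) = \left(-194132 + 83249 \left(- \frac{1}{124344}\right)\right) + \left(24923 - 86770\right) = \left(-194132 - \frac{83249}{124344}\right) - 61847 = - \frac{24139232657}{124344} - 61847 = - \frac{31829536025}{124344}$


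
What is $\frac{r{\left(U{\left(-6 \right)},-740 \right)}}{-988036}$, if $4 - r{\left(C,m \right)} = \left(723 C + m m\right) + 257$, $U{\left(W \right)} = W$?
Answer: $\frac{77645}{141148} \approx 0.5501$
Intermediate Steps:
$r{\left(C,m \right)} = -253 - m^{2} - 723 C$ ($r{\left(C,m \right)} = 4 - \left(\left(723 C + m m\right) + 257\right) = 4 - \left(\left(723 C + m^{2}\right) + 257\right) = 4 - \left(\left(m^{2} + 723 C\right) + 257\right) = 4 - \left(257 + m^{2} + 723 C\right) = -253 - m^{2} - 723 C$)
$\frac{r{\left(U{\left(-6 \right)},-740 \right)}}{-988036} = \frac{-253 - \left(-740\right)^{2} - -4338}{-988036} = \left(-253 - 547600 + 4338\right) \left(- \frac{1}{988036}\right) = \left(-543515\right) \left(- \frac{1}{988036}\right) = \frac{77645}{141148}$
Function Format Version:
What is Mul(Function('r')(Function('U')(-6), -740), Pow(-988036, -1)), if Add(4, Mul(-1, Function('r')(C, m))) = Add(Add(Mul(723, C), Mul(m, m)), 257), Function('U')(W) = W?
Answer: Rational(77645, 141148) ≈ 0.55010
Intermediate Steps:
Function('r')(C, m) = Add(-253, Mul(-1, Pow(m, 2)), Mul(-723, C)) (Function('r')(C, m) = Add(4, Mul(-1, Add(Add(Mul(723, C), Mul(m, m)), 257))) = Add(4, Mul(-1, Add(Add(Mul(723, C), Pow(m, 2)), 257))) = Add(4, Mul(-1, Add(Add(Pow(m, 2), Mul(723, C)), 257))) = Add(4, Mul(-1, Add(257, Pow(m, 2), Mul(723, C)))) = Add(4, Add(-257, Mul(-1, Pow(m, 2)), Mul(-723, C))) = Add(-253, Mul(-1, Pow(m, 2)), Mul(-723, C)))
Mul(Function('r')(Function('U')(-6), -740), Pow(-988036, -1)) = Mul(Add(-253, Mul(-1, Pow(-740, 2)), Mul(-723, -6)), Pow(-988036, -1)) = Mul(Add(-253, Mul(-1, 547600), 4338), Rational(-1, 988036)) = Mul(Add(-253, -547600, 4338), Rational(-1, 988036)) = Mul(-543515, Rational(-1, 988036)) = Rational(77645, 141148)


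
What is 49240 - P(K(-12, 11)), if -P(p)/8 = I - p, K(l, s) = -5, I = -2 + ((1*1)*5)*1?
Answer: 49304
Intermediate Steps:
I = 3 (I = -2 + (1*5)*1 = -2 + 5*1 = -2 + 5 = 3)
P(p) = -24 + 8*p (P(p) = -8*(3 - p) = -24 + 8*p)
49240 - P(K(-12, 11)) = 49240 - (-24 + 8*(-5)) = 49240 - (-24 - 40) = 49240 - 1*(-64) = 49240 + 64 = 49304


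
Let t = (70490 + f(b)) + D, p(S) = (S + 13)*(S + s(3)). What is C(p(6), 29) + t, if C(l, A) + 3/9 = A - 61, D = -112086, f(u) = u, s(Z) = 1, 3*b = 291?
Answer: -124594/3 ≈ -41531.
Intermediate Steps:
b = 97 (b = (⅓)*291 = 97)
p(S) = (1 + S)*(13 + S) (p(S) = (S + 13)*(S + 1) = (13 + S)*(1 + S) = (1 + S)*(13 + S))
t = -41499 (t = (70490 + 97) - 112086 = 70587 - 112086 = -41499)
C(l, A) = -184/3 + A (C(l, A) = -⅓ + (A - 61) = -⅓ + (-61 + A) = -184/3 + A)
C(p(6), 29) + t = (-184/3 + 29) - 41499 = -97/3 - 41499 = -124594/3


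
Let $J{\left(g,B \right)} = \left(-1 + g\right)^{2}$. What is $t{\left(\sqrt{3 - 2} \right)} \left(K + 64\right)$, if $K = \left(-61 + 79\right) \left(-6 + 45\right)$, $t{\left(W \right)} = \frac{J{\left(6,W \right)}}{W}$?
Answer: $19150$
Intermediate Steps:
$t{\left(W \right)} = \frac{25}{W}$ ($t{\left(W \right)} = \frac{\left(-1 + 6\right)^{2}}{W} = \frac{5^{2}}{W} = \frac{25}{W}$)
$K = 702$ ($K = 18 \cdot 39 = 702$)
$t{\left(\sqrt{3 - 2} \right)} \left(K + 64\right) = \frac{25}{\sqrt{3 - 2}} \left(702 + 64\right) = \frac{25}{\sqrt{1}} \cdot 766 = \frac{25}{1} \cdot 766 = 25 \cdot 1 \cdot 766 = 25 \cdot 766 = 19150$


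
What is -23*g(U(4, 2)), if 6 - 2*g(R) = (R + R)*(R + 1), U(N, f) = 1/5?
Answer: -1587/25 ≈ -63.480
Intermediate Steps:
U(N, f) = ⅕
g(R) = 3 - R*(1 + R) (g(R) = 3 - (R + R)*(R + 1)/2 = 3 - 2*R*(1 + R)/2 = 3 - R*(1 + R))
-23*g(U(4, 2)) = -23*(3 - 1*⅕ - (⅕)²) = -23*(3 - ⅕ - 1*1/25) = -23*(3 - ⅕ - 1/25) = -23*69/25 = -1587/25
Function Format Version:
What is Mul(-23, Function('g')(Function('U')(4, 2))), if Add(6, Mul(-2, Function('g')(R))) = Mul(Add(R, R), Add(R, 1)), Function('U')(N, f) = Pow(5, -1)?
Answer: Rational(-1587, 25) ≈ -63.480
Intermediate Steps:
Function('U')(N, f) = Rational(1, 5)
Function('g')(R) = Add(3, Mul(-1, R, Add(1, R))) (Function('g')(R) = Add(3, Mul(Rational(-1, 2), Mul(Add(R, R), Add(R, 1)))) = Add(3, Mul(Rational(-1, 2), Mul(Mul(2, R), Add(1, R)))) = Add(3, Mul(Rational(-1, 2), Mul(2, R, Add(1, R)))) = Add(3, Mul(-1, R, Add(1, R))))
Mul(-23, Function('g')(Function('U')(4, 2))) = Mul(-23, Add(3, Mul(-1, Rational(1, 5)), Mul(-1, Pow(Rational(1, 5), 2)))) = Mul(-23, Add(3, Rational(-1, 5), Mul(-1, Rational(1, 25)))) = Mul(-23, Add(3, Rational(-1, 5), Rational(-1, 25))) = Mul(-23, Rational(69, 25)) = Rational(-1587, 25)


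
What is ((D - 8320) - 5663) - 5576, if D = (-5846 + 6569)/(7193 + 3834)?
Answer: -215676370/11027 ≈ -19559.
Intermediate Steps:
D = 723/11027 ≈ 0.065566
((D - 8320) - 5663) - 5576 = ((723/11027 - 8320) - 5663) - 5576 = (-91743917/11027 - 5663) - 5576 = -154189818/11027 - 5576 = -215676370/11027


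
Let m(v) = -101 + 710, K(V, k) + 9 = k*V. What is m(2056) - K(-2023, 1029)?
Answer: 2082285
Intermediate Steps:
K(V, k) = -9 + V*k (K(V, k) = -9 + k*V = -9 + V*k)
m(v) = 609
m(2056) - K(-2023, 1029) = 609 - (-9 - 2023*1029) = 609 - (-9 - 2081667) = 609 - 1*(-2081676) = 609 + 2081676 = 2082285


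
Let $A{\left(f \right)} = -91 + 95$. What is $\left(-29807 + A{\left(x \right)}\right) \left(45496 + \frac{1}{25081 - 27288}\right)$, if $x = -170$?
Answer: $- \frac{2992509424813}{2207} \approx -1.3559 \cdot 10^{9}$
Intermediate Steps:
$A{\left(f \right)} = 4$
$\left(-29807 + A{\left(x \right)}\right) \left(45496 + \frac{1}{25081 - 27288}\right) = \left(-29807 + 4\right) \left(45496 + \frac{1}{25081 - 27288}\right) = - 29803 \left(45496 + \frac{1}{-2207}\right) = - 29803 \left(45496 - \frac{1}{2207}\right) = \left(-29803\right) \frac{100409671}{2207} = - \frac{2992509424813}{2207}$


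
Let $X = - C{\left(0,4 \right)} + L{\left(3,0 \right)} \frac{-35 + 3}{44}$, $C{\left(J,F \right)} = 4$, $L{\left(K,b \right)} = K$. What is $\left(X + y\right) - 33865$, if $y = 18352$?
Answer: $- \frac{170711}{11} \approx -15519.0$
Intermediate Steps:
$X = - \frac{68}{11}$ ($X = \left(-1\right) 4 + 3 \frac{-35 + 3}{44} = -4 + 3 \left(\left(-32\right) \frac{1}{44}\right) = -4 + 3 \left(- \frac{8}{11}\right) = -4 - \frac{24}{11} = - \frac{68}{11} \approx -6.1818$)
$\left(X + y\right) - 33865 = \left(- \frac{68}{11} + 18352\right) - 33865 = \frac{201804}{11} - 33865 = - \frac{170711}{11}$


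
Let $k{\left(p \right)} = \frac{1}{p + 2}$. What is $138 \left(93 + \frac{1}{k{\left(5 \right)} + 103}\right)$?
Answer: $\frac{4633557}{361} \approx 12835.0$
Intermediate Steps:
$k{\left(p \right)} = \frac{1}{2 + p}$
$138 \left(93 + \frac{1}{k{\left(5 \right)} + 103}\right) = 138 \left(93 + \frac{1}{\frac{1}{2 + 5} + 103}\right) = 138 \left(93 + \frac{1}{\frac{1}{7} + 103}\right) = 138 \left(93 + \frac{1}{\frac{722}{7}}\right) = 138 \left(93 + \frac{7}{722}\right) = 138 \cdot \frac{67153}{722} = \frac{4633557}{361}$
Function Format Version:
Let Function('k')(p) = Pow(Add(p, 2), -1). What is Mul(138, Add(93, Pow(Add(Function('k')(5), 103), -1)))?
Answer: Rational(4633557, 361) ≈ 12835.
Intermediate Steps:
Function('k')(p) = Pow(Add(2, p), -1)
Mul(138, Add(93, Pow(Add(Function('k')(5), 103), -1))) = Mul(138, Add(93, Pow(Add(Pow(Add(2, 5), -1), 103), -1))) = Mul(138, Add(93, Pow(Add(Pow(7, -1), 103), -1))) = Mul(138, Add(93, Pow(Add(Rational(1, 7), 103), -1))) = Mul(138, Add(93, Pow(Rational(722, 7), -1))) = Mul(138, Add(93, Rational(7, 722))) = Mul(138, Rational(67153, 722)) = Rational(4633557, 361)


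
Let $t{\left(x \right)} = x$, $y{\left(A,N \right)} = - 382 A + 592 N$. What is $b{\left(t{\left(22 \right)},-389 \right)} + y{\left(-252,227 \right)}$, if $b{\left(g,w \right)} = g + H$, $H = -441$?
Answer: $230229$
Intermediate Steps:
$b{\left(g,w \right)} = -441 + g$ ($b{\left(g,w \right)} = g - 441 = -441 + g$)
$b{\left(t{\left(22 \right)},-389 \right)} + y{\left(-252,227 \right)} = \left(-441 + 22\right) + \left(\left(-382\right) \left(-252\right) + 592 \cdot 227\right) = -419 + \left(96264 + 134384\right) = -419 + 230648 = 230229$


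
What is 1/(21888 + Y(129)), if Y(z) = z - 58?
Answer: 1/21959 ≈ 4.5539e-5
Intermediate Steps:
Y(z) = -58 + z
1/(21888 + Y(129)) = 1/(21888 + (-58 + 129)) = 1/(21888 + 71) = 1/21959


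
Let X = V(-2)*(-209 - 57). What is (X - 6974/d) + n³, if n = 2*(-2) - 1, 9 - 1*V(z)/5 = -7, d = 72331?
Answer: -1548252029/72331 ≈ -21405.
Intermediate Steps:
V(z) = 80 (V(z) = 45 - 5*(-7) = 45 + 35 = 80)
X = -21280 (X = 80*(-209 - 57) = 80*(-266) = -21280)
n = -5 (n = -4 - 1 = -5)
(X - 6974/d) + n³ = (-21280 - 6974/72331) + (-5)³ = (-21280 - 6974*1/72331) - 125 = (-21280 - 6974/72331) - 125 = -1539210654/72331 - 125 = -1548252029/72331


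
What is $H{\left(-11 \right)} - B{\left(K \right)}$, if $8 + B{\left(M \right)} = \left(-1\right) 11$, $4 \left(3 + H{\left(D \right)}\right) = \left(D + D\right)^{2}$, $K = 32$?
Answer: $137$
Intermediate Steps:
$H{\left(D \right)} = -3 + D^{2}$ ($H{\left(D \right)} = -3 + \frac{\left(D + D\right)^{2}}{4} = -3 + \frac{\left(2 D\right)^{2}}{4} = -3 + \frac{4 D^{2}}{4} = -3 + D^{2}$)
$B{\left(M \right)} = -19$ ($B{\left(M \right)} = -8 - 11 = -19$)
$H{\left(-11 \right)} - B{\left(K \right)} = \left(-3 + \left(-11\right)^{2}\right) - -19 = \left(-3 + 121\right) + 19 = 118 + 19 = 137$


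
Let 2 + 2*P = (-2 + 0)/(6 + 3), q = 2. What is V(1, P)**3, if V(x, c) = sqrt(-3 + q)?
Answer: -I ≈ -1.0*I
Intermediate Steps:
P = -10/9 (P = -1 + ((-2 + 0)/(6 + 3))/2 = -1 + (-2/9)/2 = -1 + (-2*1/9)/2 = -1 + (1/2)*(-2/9) = -1 - 1/9 = -10/9 ≈ -1.1111)
V(x, c) = I (V(x, c) = sqrt(-3 + 2) = sqrt(-1) = I)
V(1, P)**3 = I**3 = -I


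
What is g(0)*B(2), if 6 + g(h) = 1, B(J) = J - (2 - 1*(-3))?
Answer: 15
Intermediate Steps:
B(J) = -5 + J (B(J) = J - (2 + 3) = J - 1*5 = J - 5 = -5 + J)
g(h) = -5 (g(h) = -6 + 1 = -5)
g(0)*B(2) = -5*(-5 + 2) = -5*(-3) = 15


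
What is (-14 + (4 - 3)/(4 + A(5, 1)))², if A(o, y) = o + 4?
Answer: 32761/169 ≈ 193.85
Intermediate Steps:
A(o, y) = 4 + o
(-14 + (4 - 3)/(4 + A(5, 1)))² = (-14 + (4 - 3)/(4 + (4 + 5)))² = (-14 + 1/(4 + 9))² = (-14 + 1/13)² = (-181/13)² = 32761/169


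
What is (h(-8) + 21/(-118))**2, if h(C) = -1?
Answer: 19321/13924 ≈ 1.3876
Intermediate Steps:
(h(-8) + 21/(-118))**2 = (-1 + 21/(-118))**2 = (-1 + 21*(-1/118))**2 = (-1 - 21/118)**2 = (-139/118)**2 = 19321/13924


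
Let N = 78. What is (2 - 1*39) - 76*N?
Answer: -5965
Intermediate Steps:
(2 - 1*39) - 76*N = (2 - 1*39) - 76*78 = (2 - 39) - 5928 = -37 - 5928 = -5965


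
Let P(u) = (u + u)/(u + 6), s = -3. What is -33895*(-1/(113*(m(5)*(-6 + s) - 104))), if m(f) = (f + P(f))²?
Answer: -4101295/5718817 ≈ -0.71716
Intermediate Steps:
P(u) = 2*u/(6 + u) (P(u) = (2*u)/(6 + u) = 2*u/(6 + u))
m(f) = (f + 2*f/(6 + f))²
-33895*(-1/(113*(m(5)*(-6 + s) - 104))) = -33895*(-1/(113*((5²*(8 + 5)²/(6 + 5)²)*(-6 - 3) - 104))) = -33895*(-1/(113*((25*13²/11²)*(-9) - 104))) = -33895*(-1/(113*((25*(1/121)*169)*(-9) - 104))) = -33895*(-1/(113*((4225/121)*(-9) - 104))) = -33895*(-1/(113*(-38025/121 - 104))) = -33895/((-50609/121*(-113))) = -33895/5718817/121 = -33895*121/5718817 = -4101295/5718817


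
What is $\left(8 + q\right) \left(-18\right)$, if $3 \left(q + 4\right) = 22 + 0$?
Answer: $-204$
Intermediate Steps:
$q = \frac{10}{3}$ ($q = -4 + \frac{22 + 0}{3} = -4 + \frac{1}{3} \cdot 22 = -4 + \frac{22}{3} = \frac{10}{3} \approx 3.3333$)
$\left(8 + q\right) \left(-18\right) = \left(8 + \frac{10}{3}\right) \left(-18\right) = \frac{34}{3} \left(-18\right) = -204$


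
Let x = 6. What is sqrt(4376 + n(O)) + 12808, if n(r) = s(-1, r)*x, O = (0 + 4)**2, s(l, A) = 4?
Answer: 12808 + 20*sqrt(11) ≈ 12874.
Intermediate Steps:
O = 16 (O = 4**2 = 16)
n(r) = 24 (n(r) = 4*6 = 24)
sqrt(4376 + n(O)) + 12808 = sqrt(4376 + 24) + 12808 = sqrt(4400) + 12808 = 20*sqrt(11) + 12808 = 12808 + 20*sqrt(11)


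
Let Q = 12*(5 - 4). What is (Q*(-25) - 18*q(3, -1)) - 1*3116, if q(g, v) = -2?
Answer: -3380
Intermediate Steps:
Q = 12 (Q = 12*1 = 12)
(Q*(-25) - 18*q(3, -1)) - 1*3116 = (12*(-25) - 18*(-2)) - 1*3116 = (-300 + 36) - 3116 = -264 - 3116 = -3380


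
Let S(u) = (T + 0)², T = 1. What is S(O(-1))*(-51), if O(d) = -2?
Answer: -51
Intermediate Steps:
S(u) = 1 (S(u) = (1 + 0)² = 1² = 1)
S(O(-1))*(-51) = 1*(-51) = -51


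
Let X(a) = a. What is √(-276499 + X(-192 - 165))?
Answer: 2*I*√69214 ≈ 526.17*I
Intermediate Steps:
√(-276499 + X(-192 - 165)) = √(-276499 + (-192 - 165)) = √(-276499 - 357) = √(-276856) = 2*I*√69214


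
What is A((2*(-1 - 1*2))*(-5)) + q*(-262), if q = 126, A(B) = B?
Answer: -32982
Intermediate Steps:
A((2*(-1 - 1*2))*(-5)) + q*(-262) = (2*(-1 - 1*2))*(-5) + 126*(-262) = (2*(-1 - 2))*(-5) - 33012 = (2*(-3))*(-5) - 33012 = -6*(-5) - 33012 = 30 - 33012 = -32982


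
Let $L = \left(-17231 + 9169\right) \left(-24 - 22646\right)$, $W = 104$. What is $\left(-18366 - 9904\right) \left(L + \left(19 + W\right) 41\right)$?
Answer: $-5166924381410$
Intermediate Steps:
$L = 182765540$ ($L = \left(-8062\right) \left(-22670\right) = 182765540$)
$\left(-18366 - 9904\right) \left(L + \left(19 + W\right) 41\right) = \left(-18366 - 9904\right) \left(182765540 + \left(19 + 104\right) 41\right) = - 28270 \left(182765540 + 123 \cdot 41\right) = - 28270 \left(182765540 + 5043\right) = \left(-28270\right) 182770583 = -5166924381410$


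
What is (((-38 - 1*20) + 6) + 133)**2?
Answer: 6561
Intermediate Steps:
(((-38 - 1*20) + 6) + 133)**2 = (((-38 - 20) + 6) + 133)**2 = ((-58 + 6) + 133)**2 = (-52 + 133)**2 = 81**2 = 6561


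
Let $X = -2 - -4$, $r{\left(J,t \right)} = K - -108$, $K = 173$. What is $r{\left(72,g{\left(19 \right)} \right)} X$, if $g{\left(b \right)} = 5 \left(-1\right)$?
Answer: $562$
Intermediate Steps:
$g{\left(b \right)} = -5$
$r{\left(J,t \right)} = 281$ ($r{\left(J,t \right)} = 173 - -108 = 173 + 108 = 281$)
$X = 2$ ($X = -2 + 4 = 2$)
$r{\left(72,g{\left(19 \right)} \right)} X = 281 \cdot 2 = 562$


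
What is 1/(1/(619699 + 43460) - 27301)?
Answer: -663159/18104903858 ≈ -3.6629e-5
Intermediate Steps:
1/(1/(619699 + 43460) - 27301) = 1/(1/663159 - 27301) = 1/(-18104903858/663159) = -663159/18104903858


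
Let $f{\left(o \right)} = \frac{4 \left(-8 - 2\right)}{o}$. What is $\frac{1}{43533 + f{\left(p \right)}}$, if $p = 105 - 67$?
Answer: $\frac{19}{827107} \approx 2.2972 \cdot 10^{-5}$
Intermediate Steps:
$p = 38$ ($p = 105 - 67 = 38$)
$f{\left(o \right)} = - \frac{40}{o}$ ($f{\left(o \right)} = \frac{4 \left(-10\right)}{o} = - \frac{40}{o}$)
$\frac{1}{43533 + f{\left(p \right)}} = \frac{1}{43533 - \frac{40}{38}} = \frac{1}{43533 - \frac{20}{19}} = \frac{1}{\frac{827107}{19}} = \frac{19}{827107}$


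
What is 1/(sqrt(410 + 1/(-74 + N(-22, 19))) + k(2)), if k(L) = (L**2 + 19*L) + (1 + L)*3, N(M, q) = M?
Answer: 4896/210337 - 4*sqrt(236154)/210337 ≈ 0.014035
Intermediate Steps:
k(L) = 3 + L**2 + 22*L (k(L) = (L**2 + 19*L) + (3 + 3*L) = 3 + L**2 + 22*L)
1/(sqrt(410 + 1/(-74 + N(-22, 19))) + k(2)) = 1/(sqrt(410 + 1/(-74 - 22)) + (3 + 2**2 + 22*2)) = 1/(sqrt(410 + 1/(-96)) + (3 + 4 + 44)) = 1/(sqrt(410 - 1/96) + 51) = 1/(sqrt(39359/96) + 51) = 1/(sqrt(236154)/24 + 51) = 1/(51 + sqrt(236154)/24)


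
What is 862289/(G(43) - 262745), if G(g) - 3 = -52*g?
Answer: -862289/264978 ≈ -3.2542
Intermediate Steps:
G(g) = 3 - 52*g
862289/(G(43) - 262745) = 862289/((3 - 52*43) - 262745) = 862289/((3 - 2236) - 262745) = 862289/(-2233 - 262745) = 862289/(-264978) = 862289*(-1/264978) = -862289/264978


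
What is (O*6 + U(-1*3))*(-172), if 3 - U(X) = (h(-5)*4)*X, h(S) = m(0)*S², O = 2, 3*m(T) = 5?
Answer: -88580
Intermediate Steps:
m(T) = 5/3 (m(T) = (⅓)*5 = 5/3)
h(S) = 5*S²/3
U(X) = 3 - 500*X/3 (U(X) = 3 - ((5/3)*(-5)²)*4*X = 3 - ((5/3)*25)*4*X = 3 - (125/3)*4*X = 3 - 500*X/3)
(O*6 + U(-1*3))*(-172) = (2*6 + (3 - (-500)*3/3))*(-172) = (12 + (3 - 500/3*(-3)))*(-172) = (12 + (3 + 500))*(-172) = (12 + 503)*(-172) = 515*(-172) = -88580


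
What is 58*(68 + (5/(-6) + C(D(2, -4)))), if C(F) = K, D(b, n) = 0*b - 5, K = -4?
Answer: 10991/3 ≈ 3663.7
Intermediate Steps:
D(b, n) = -5 (D(b, n) = 0 - 5 = -5)
C(F) = -4
58*(68 + (5/(-6) + C(D(2, -4)))) = 58*(68 + (5/(-6) - 4)) = 58*(68 + (-1/6*5 - 4)) = 58*(68 + (-5/6 - 4)) = 58*(68 - 29/6) = 58*(379/6) = 10991/3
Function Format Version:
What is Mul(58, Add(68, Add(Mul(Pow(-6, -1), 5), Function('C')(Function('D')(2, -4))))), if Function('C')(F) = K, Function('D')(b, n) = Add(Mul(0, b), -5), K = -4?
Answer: Rational(10991, 3) ≈ 3663.7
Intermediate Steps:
Function('D')(b, n) = -5 (Function('D')(b, n) = Add(0, -5) = -5)
Function('C')(F) = -4
Mul(58, Add(68, Add(Mul(Pow(-6, -1), 5), Function('C')(Function('D')(2, -4))))) = Mul(58, Add(68, Add(Mul(Pow(-6, -1), 5), -4))) = Mul(58, Add(68, Add(Mul(Rational(-1, 6), 5), -4))) = Mul(58, Add(68, Add(Rational(-5, 6), -4))) = Mul(58, Add(68, Rational(-29, 6))) = Mul(58, Rational(379, 6)) = Rational(10991, 3)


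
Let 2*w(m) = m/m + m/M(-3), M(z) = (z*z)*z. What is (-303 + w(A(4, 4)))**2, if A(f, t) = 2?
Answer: 266897569/2916 ≈ 91529.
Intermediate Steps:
M(z) = z**3 (M(z) = z**2*z = z**3)
w(m) = 1/2 - m/54 (w(m) = (m/m + m/((-3)**3))/2 = (1 + m/(-27))/2 = (1 + m*(-1/27))/2 = (1 - m/27)/2 = 1/2 - m/54)
(-303 + w(A(4, 4)))**2 = (-303 + (1/2 - 1/54*2))**2 = (-303 + (1/2 - 1/27))**2 = (-303 + 25/54)**2 = (-16337/54)**2 = 266897569/2916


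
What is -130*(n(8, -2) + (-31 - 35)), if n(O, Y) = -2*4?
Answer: 9620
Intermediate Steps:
n(O, Y) = -8
-130*(n(8, -2) + (-31 - 35)) = -130*(-8 + (-31 - 35)) = -130*(-8 - 66) = -130*(-74) = 9620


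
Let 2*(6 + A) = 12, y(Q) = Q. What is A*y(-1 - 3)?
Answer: 0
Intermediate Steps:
A = 0 (A = -6 + (1/2)*12 = -6 + 6 = 0)
A*y(-1 - 3) = 0*(-1 - 3) = 0*(-4) = 0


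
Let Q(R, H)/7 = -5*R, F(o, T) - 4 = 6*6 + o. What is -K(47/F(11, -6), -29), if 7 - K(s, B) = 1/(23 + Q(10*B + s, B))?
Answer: -3620195/517178 ≈ -6.9999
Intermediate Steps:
F(o, T) = 40 + o (F(o, T) = 4 + (6*6 + o) = 4 + (36 + o) = 40 + o)
Q(R, H) = -35*R (Q(R, H) = 7*(-5*R) = -35*R)
K(s, B) = 7 - 1/(23 - 350*B - 35*s) (K(s, B) = 7 - 1/(23 - 35*(10*B + s)) = 7 - 1/(23 - 35*(s + 10*B)) = 7 - 1/(23 + (-350*B - 35*s)) = 7 - 1/(23 - 350*B - 35*s))
-K(47/F(11, -6), -29) = -5*(-32 + 49*(47/(40 + 11)) + 490*(-29))/(-23 + 35*(47/(40 + 11)) + 350*(-29)) = -5*(-32 + 49*(47/51) - 14210)/(-23 + 35*(47/51) - 10150) = -5*(-32 + 2303/51 - 14210)/(-23 + 1645/51 - 10150) = -5*(-724039)/((-517178/51)*51) = -5*(-51)*(-724039)/(517178*51) = -1*3620195/517178 = -3620195/517178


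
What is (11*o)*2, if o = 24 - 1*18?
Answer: 132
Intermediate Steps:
o = 6 (o = 24 - 18 = 6)
(11*o)*2 = (11*6)*2 = 66*2 = 132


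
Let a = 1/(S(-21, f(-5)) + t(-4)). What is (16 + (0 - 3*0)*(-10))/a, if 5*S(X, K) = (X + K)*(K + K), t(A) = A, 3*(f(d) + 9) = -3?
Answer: 1920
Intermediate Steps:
f(d) = -10 (f(d) = -9 + (⅓)*(-3) = -9 - 1 = -10)
S(X, K) = 2*K*(K + X)/5 (S(X, K) = ((X + K)*(K + K))/5 = ((K + X)*(2*K))/5 = (2*K*(K + X))/5 = 2*K*(K + X)/5)
a = 1/120 (a = 1/((⅖)*(-10)*(-10 - 21) - 4) = 1/((⅖)*(-10)*(-31) - 4) = 1/(124 - 4) = 1/120 ≈ 0.0083333)
(16 + (0 - 3*0)*(-10))/a = (16 + (0 - 3*0)*(-10))/(1/120) = (16 + (0 + 0)*(-10))*120 = (16 + 0*(-10))*120 = (16 + 0)*120 = 16*120 = 1920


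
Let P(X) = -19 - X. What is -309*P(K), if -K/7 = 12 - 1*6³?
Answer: 447123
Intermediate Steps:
K = 1428 (K = -7*(12 - 1*6³) = -7*(12 - 1*216) = -7*(12 - 216) = -7*(-204) = 1428)
-309*P(K) = -309*(-19 - 1*1428) = -309*(-19 - 1428) = -309*(-1447) = 447123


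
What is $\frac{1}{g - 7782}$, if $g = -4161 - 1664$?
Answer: $- \frac{1}{13607} \approx -7.3492 \cdot 10^{-5}$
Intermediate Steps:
$g = -5825$ ($g = -4161 - 1664 = -5825$)
$\frac{1}{g - 7782} = \frac{1}{-5825 - 7782} = \frac{1}{-13607} = - \frac{1}{13607}$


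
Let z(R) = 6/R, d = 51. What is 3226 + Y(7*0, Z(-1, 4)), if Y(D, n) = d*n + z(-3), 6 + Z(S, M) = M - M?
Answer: 2918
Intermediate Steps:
Z(S, M) = -6 (Z(S, M) = -6 + (M - M) = -6 + 0 = -6)
Y(D, n) = -2 + 51*n (Y(D, n) = 51*n + 6/(-3) = 51*n + 6*(-⅓) = 51*n - 2 = -2 + 51*n)
3226 + Y(7*0, Z(-1, 4)) = 3226 + (-2 + 51*(-6)) = 3226 + (-2 - 306) = 3226 - 308 = 2918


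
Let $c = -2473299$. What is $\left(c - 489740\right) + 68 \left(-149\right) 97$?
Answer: $-3945843$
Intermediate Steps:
$\left(c - 489740\right) + 68 \left(-149\right) 97 = \left(-2473299 - 489740\right) + 68 \left(-149\right) 97 = -2963039 - 982804 = -3945843$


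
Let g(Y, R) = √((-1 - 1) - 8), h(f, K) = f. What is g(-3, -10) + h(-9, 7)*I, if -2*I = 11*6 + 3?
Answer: 621/2 + I*√10 ≈ 310.5 + 3.1623*I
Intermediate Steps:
I = -69/2 (I = -(11*6 + 3)/2 = -(66 + 3)/2 = -½*69 = -69/2 ≈ -34.500)
g(Y, R) = I*√10 (g(Y, R) = √(-2 - 8) = √(-10) = I*√10)
g(-3, -10) + h(-9, 7)*I = I*√10 - 9*(-69/2) = I*√10 + 621/2 = 621/2 + I*√10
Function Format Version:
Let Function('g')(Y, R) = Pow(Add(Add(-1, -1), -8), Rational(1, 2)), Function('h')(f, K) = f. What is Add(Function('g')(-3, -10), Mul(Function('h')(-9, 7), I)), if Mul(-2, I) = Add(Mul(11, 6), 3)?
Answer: Add(Rational(621, 2), Mul(I, Pow(10, Rational(1, 2)))) ≈ Add(310.50, Mul(3.1623, I))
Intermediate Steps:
I = Rational(-69, 2) (I = Mul(Rational(-1, 2), Add(Mul(11, 6), 3)) = Mul(Rational(-1, 2), Add(66, 3)) = Mul(Rational(-1, 2), 69) = Rational(-69, 2) ≈ -34.500)
Function('g')(Y, R) = Mul(I, Pow(10, Rational(1, 2))) (Function('g')(Y, R) = Pow(Add(-2, -8), Rational(1, 2)) = Pow(-10, Rational(1, 2)) = Mul(I, Pow(10, Rational(1, 2))))
Add(Function('g')(-3, -10), Mul(Function('h')(-9, 7), I)) = Add(Mul(I, Pow(10, Rational(1, 2))), Mul(-9, Rational(-69, 2))) = Add(Mul(I, Pow(10, Rational(1, 2))), Rational(621, 2)) = Add(Rational(621, 2), Mul(I, Pow(10, Rational(1, 2))))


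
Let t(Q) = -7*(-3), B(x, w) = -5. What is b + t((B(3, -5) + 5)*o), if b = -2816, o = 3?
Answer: -2795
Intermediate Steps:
t(Q) = 21
b + t((B(3, -5) + 5)*o) = -2816 + 21 = -2795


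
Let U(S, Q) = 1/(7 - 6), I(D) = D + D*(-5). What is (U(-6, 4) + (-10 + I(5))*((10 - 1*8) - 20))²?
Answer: 292681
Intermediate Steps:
I(D) = -4*D (I(D) = D - 5*D = -4*D)
U(S, Q) = 1 (U(S, Q) = 1/1 = 1)
(U(-6, 4) + (-10 + I(5))*((10 - 1*8) - 20))² = (1 + (-10 - 4*5)*((10 - 1*8) - 20))² = (1 + (-10 - 20)*((10 - 8) - 20))² = (1 - 30*(2 - 20))² = (1 - 30*(-18))² = (1 + 540)² = 541² = 292681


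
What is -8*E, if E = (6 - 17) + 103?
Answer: -736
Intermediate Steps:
E = 92 (E = -11 + 103 = 92)
-8*E = -8*92 = -736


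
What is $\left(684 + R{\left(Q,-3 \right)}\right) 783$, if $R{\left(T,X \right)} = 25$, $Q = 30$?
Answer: $555147$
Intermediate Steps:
$\left(684 + R{\left(Q,-3 \right)}\right) 783 = \left(684 + 25\right) 783 = 709 \cdot 783 = 555147$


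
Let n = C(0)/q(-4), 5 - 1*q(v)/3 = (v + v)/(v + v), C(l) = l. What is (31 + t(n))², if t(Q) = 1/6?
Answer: 34969/36 ≈ 971.36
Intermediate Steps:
q(v) = 12 (q(v) = 15 - 3*(v + v)/(v + v) = 15 - 3*2*v/(2*v) = 15 - 3*2*v*1/(2*v) = 15 - 3*1 = 15 - 3 = 12)
n = 0 (n = 0/12 = 0*(1/12) = 0)
t(Q) = ⅙
(31 + t(n))² = (31 + ⅙)² = (187/6)² = 34969/36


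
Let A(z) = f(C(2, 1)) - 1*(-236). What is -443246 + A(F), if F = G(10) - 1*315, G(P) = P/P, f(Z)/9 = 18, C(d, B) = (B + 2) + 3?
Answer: -442848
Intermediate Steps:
C(d, B) = 5 + B (C(d, B) = (2 + B) + 3 = 5 + B)
f(Z) = 162 (f(Z) = 9*18 = 162)
G(P) = 1
F = -314 (F = 1 - 1*315 = 1 - 315 = -314)
A(z) = 398 (A(z) = 162 - 1*(-236) = 162 + 236 = 398)
-443246 + A(F) = -443246 + 398 = -442848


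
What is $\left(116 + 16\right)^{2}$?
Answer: $17424$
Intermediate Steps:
$\left(116 + 16\right)^{2} = 132^{2} = 17424$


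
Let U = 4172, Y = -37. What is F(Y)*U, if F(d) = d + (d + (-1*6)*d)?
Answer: 617456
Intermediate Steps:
F(d) = -4*d (F(d) = d + (d - 6*d) = d - 5*d = -4*d)
F(Y)*U = -4*(-37)*4172 = 148*4172 = 617456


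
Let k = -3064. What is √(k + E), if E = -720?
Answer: 2*I*√946 ≈ 61.514*I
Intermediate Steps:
√(k + E) = √(-3064 - 720) = √(-3784) = 2*I*√946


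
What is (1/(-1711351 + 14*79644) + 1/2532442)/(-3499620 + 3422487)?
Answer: 645369/38828335683599770 ≈ 1.6621e-11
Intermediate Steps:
(1/(-1711351 + 14*79644) + 1/2532442)/(-3499620 + 3422487) = (1/(-1711351 + 1115016) + 1/2532442)/(-77133) = (1/(-596335) + 1/2532442)*(-1/77133) = (-1/596335 + 1/2532442)*(-1/77133) = -1936107/1510183800070*(-1/77133) = 645369/38828335683599770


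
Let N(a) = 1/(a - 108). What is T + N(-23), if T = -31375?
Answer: -4110126/131 ≈ -31375.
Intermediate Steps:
N(a) = 1/(-108 + a)
T + N(-23) = -31375 + 1/(-108 - 23) = -31375 + 1/(-131) = -31375 - 1/131 = -4110126/131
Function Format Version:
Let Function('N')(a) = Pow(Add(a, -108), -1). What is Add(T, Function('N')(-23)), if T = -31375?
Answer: Rational(-4110126, 131) ≈ -31375.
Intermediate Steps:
Function('N')(a) = Pow(Add(-108, a), -1)
Add(T, Function('N')(-23)) = Add(-31375, Pow(Add(-108, -23), -1)) = Add(-31375, Pow(-131, -1)) = Add(-31375, Rational(-1, 131)) = Rational(-4110126, 131)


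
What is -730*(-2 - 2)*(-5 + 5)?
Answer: 0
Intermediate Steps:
-730*(-2 - 2)*(-5 + 5) = -(-2920)*0 = -730*0 = 0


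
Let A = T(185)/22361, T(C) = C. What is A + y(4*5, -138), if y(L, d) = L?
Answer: 447405/22361 ≈ 20.008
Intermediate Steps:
A = 185/22361 ≈ 0.0082733
A + y(4*5, -138) = 185/22361 + 4*5 = 185/22361 + 20 = 447405/22361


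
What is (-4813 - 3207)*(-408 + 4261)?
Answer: -30901060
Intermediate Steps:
(-4813 - 3207)*(-408 + 4261) = -8020*3853 = -30901060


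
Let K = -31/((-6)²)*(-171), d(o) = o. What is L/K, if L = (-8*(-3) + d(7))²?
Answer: 124/19 ≈ 6.5263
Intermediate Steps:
K = 589/4 (K = -31/36*(-171) = 589/4 ≈ 147.25)
L = 961 (L = (-8*(-3) + 7)² = (24 + 7)² = 31² = 961)
L/K = 961/(589/4) = 961*(4/589) = 124/19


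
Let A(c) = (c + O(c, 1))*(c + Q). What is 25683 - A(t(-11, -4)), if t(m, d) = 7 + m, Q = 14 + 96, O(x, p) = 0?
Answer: 26107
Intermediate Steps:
Q = 110
A(c) = c*(110 + c) (A(c) = (c + 0)*(c + 110) = c*(110 + c))
25683 - A(t(-11, -4)) = 25683 - (7 - 11)*(110 + (7 - 11)) = 25683 - (-4)*(110 - 4) = 25683 - (-4)*106 = 25683 - 1*(-424) = 25683 + 424 = 26107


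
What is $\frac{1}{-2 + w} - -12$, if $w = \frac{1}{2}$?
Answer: $\frac{34}{3} \approx 11.333$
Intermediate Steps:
$w = \frac{1}{2} \approx 0.5$
$\frac{1}{-2 + w} - -12 = \frac{1}{-2 + \frac{1}{2}} - -12 = \frac{1}{- \frac{3}{2}} + 12 = - \frac{2}{3} + 12 = \frac{34}{3}$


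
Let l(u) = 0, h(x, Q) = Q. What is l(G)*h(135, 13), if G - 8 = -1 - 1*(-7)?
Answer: 0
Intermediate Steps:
G = 14 (G = 8 + (-1 - 1*(-7)) = 8 + (-1 + 7) = 8 + 6 = 14)
l(G)*h(135, 13) = 0*13 = 0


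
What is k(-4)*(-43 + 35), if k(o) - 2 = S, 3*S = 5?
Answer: -88/3 ≈ -29.333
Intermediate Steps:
S = 5/3 (S = (⅓)*5 = 5/3 ≈ 1.6667)
k(o) = 11/3 (k(o) = 2 + 5/3 = 11/3)
k(-4)*(-43 + 35) = 11*(-43 + 35)/3 = (11/3)*(-8) = -88/3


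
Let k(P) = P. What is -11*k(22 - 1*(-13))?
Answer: -385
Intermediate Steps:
-11*k(22 - 1*(-13)) = -11*(22 - 1*(-13)) = -11*(22 + 13) = -11*35 = -385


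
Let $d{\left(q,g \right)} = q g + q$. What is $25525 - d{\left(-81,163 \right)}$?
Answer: $38809$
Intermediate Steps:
$d{\left(q,g \right)} = q + g q$ ($d{\left(q,g \right)} = g q + q = q + g q$)
$25525 - d{\left(-81,163 \right)} = 25525 - - 81 \left(1 + 163\right) = 25525 - \left(-81\right) 164 = 25525 - -13284 = 25525 + 13284 = 38809$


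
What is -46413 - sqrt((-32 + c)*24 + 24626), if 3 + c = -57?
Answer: -46413 - sqrt(22418) ≈ -46563.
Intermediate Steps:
c = -60 (c = -3 - 57 = -60)
-46413 - sqrt((-32 + c)*24 + 24626) = -46413 - sqrt((-32 - 60)*24 + 24626) = -46413 - sqrt(-92*24 + 24626) = -46413 - sqrt(-2208 + 24626) = -46413 - sqrt(22418)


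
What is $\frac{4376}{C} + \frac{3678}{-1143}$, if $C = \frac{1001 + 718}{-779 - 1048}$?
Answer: $- \frac{338687134}{72771} \approx -4654.1$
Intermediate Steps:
$C = - \frac{191}{203}$ ($C = \frac{1719}{-1827} = 1719 \left(- \frac{1}{1827}\right) = - \frac{191}{203} \approx -0.94089$)
$\frac{4376}{C} + \frac{3678}{-1143} = \frac{4376}{- \frac{191}{203}} + \frac{3678}{-1143} = 4376 \left(- \frac{203}{191}\right) + 3678 \left(- \frac{1}{1143}\right) = - \frac{888328}{191} - \frac{1226}{381} = - \frac{338687134}{72771}$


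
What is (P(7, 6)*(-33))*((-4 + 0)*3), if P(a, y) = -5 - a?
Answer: -4752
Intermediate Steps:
(P(7, 6)*(-33))*((-4 + 0)*3) = ((-5 - 1*7)*(-33))*((-4 + 0)*3) = ((-5 - 7)*(-33))*(-4*3) = -12*(-33)*(-12) = 396*(-12) = -4752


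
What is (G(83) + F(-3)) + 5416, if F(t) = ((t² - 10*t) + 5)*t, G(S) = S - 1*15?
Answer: 5352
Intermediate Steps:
G(S) = -15 + S (G(S) = S - 15 = -15 + S)
F(t) = t*(5 + t² - 10*t) (F(t) = (5 + t² - 10*t)*t = t*(5 + t² - 10*t))
(G(83) + F(-3)) + 5416 = ((-15 + 83) - 3*(5 + (-3)² - 10*(-3))) + 5416 = (68 - 3*(5 + 9 + 30)) + 5416 = (68 - 3*44) + 5416 = (68 - 132) + 5416 = -64 + 5416 = 5352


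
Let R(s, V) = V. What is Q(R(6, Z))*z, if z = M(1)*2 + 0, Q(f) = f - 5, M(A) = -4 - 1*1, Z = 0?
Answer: 50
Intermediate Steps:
M(A) = -5 (M(A) = -4 - 1 = -5)
Q(f) = -5 + f
z = -10 (z = -5*2 + 0 = -10 + 0 = -10)
Q(R(6, Z))*z = (-5 + 0)*(-10) = -5*(-10) = 50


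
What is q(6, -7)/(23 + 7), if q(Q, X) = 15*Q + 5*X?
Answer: 11/6 ≈ 1.8333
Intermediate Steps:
q(Q, X) = 5*X + 15*Q
q(6, -7)/(23 + 7) = (5*(-7) + 15*6)/(23 + 7) = (-35 + 90)/30 = (1/30)*55 = 11/6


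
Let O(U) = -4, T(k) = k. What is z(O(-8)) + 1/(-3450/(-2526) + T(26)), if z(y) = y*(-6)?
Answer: 276925/11521 ≈ 24.037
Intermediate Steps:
z(y) = -6*y
z(O(-8)) + 1/(-3450/(-2526) + T(26)) = -6*(-4) + 1/(-3450/(-2526) + 26) = 24 + 1/(-3450*(-1/2526) + 26) = 24 + 1/(575/421 + 26) = 24 + 1/(11521/421) = 24 + 421/11521 = 276925/11521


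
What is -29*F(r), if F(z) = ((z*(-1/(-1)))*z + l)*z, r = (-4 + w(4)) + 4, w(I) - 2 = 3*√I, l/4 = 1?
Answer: -15776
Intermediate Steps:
l = 4 (l = 4*1 = 4)
w(I) = 2 + 3*√I
r = 8 (r = (-4 + (2 + 3*√4)) + 4 = (-4 + (2 + 3*2)) + 4 = (-4 + (2 + 6)) + 4 = (-4 + 8) + 4 = 4 + 4 = 8)
F(z) = z*(4 + z²) (F(z) = ((z*(-1/(-1)))*z + 4)*z = ((z*(-1*(-1)))*z + 4)*z = ((z*1)*z + 4)*z = (z*z + 4)*z = (z² + 4)*z = (4 + z²)*z = z*(4 + z²))
-29*F(r) = -232*(4 + 8²) = -232*(4 + 64) = -232*68 = -29*544 = -15776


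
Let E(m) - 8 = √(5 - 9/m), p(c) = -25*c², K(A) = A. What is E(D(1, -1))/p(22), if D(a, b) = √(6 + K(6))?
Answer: -2/3025 - √(20 - 6*√3)/24200 ≈ -0.00078924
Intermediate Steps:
D(a, b) = 2*√3 (D(a, b) = √(6 + 6) = √12 = 2*√3)
E(m) = 8 + √(5 - 9/m)
E(D(1, -1))/p(22) = (8 + √(5 - 9*√3/6))/((-25*22²)) = (8 + √(5 - 3*√3/2))/((-25*484)) = (8 + √(5 - 3*√3/2))/(-12100) = (8 + √(5 - 3*√3/2))*(-1/12100) = -2/3025 - √(5 - 3*√3/2)/12100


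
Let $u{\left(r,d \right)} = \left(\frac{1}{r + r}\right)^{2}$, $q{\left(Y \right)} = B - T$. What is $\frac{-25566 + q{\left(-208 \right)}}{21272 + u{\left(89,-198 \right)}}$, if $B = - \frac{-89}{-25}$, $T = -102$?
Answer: $- \frac{20172854276}{16849551225} \approx -1.1972$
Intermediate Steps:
$B = - \frac{89}{25}$ ($B = - \frac{\left(-89\right) \left(-1\right)}{25} = \left(-1\right) \frac{89}{25} = - \frac{89}{25} \approx -3.56$)
$q{\left(Y \right)} = \frac{2461}{25}$ ($q{\left(Y \right)} = - \frac{89}{25} - -102 = - \frac{89}{25} + 102 = \frac{2461}{25}$)
$u{\left(r,d \right)} = \frac{1}{4 r^{2}}$ ($u{\left(r,d \right)} = \left(\frac{1}{2 r}\right)^{2} = \frac{1}{4 r^{2}}$)
$\frac{-25566 + q{\left(-208 \right)}}{21272 + u{\left(89,-198 \right)}} = \frac{-25566 + \frac{2461}{25}}{21272 + \frac{1}{4 \cdot 7921}} = - \frac{636689}{25 \left(21272 + \frac{1}{4} \cdot \frac{1}{7921}\right)} = - \frac{636689}{25 \left(21272 + \frac{1}{31684}\right)} = - \frac{636689}{25 \cdot \frac{673982049}{31684}} = \left(- \frac{636689}{25}\right) \frac{31684}{673982049} = - \frac{20172854276}{16849551225}$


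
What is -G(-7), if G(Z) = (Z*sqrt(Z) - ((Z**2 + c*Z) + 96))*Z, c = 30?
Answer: 455 - 49*I*sqrt(7) ≈ 455.0 - 129.64*I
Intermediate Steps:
G(Z) = Z*(-96 + Z**(3/2) - Z**2 - 30*Z) (G(Z) = (Z*sqrt(Z) - ((Z**2 + 30*Z) + 96))*Z = (Z**(3/2) - (96 + Z**2 + 30*Z))*Z = (Z**(3/2) + (-96 - Z**2 - 30*Z))*Z = (-96 + Z**(3/2) - Z**2 - 30*Z)*Z = Z*(-96 + Z**(3/2) - Z**2 - 30*Z))
-G(-7) = -((-7)**(5/2) - 1*(-7)**3 - 96*(-7) - 30*(-7)**2) = -(49*I*sqrt(7) - 1*(-343) + 672 - 30*49) = -(49*I*sqrt(7) + 343 + 672 - 1470) = -(-455 + 49*I*sqrt(7)) = 455 - 49*I*sqrt(7)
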